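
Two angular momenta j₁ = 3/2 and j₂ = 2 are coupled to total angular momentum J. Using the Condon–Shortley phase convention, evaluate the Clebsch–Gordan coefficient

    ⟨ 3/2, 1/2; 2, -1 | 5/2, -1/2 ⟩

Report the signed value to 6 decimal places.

+√(5/14) ≈ +0.597614

√[6·1!2!3!/7! · 2!1!1!3!2!3!] = √(72/35)
  +(−1)^0/∏(0,1,1,1,1,2)! = 1/2  (running 1/2)
  +(−1)^1/∏(1,0,0,0,2,3)! = -1/12  (running 5/12)
⟨..|..⟩ = √(72/35)·(5/12) = +0.597614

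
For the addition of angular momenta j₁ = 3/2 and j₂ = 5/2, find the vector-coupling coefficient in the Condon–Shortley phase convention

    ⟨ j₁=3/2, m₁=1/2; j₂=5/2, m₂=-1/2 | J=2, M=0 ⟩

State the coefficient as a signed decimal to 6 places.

-0.267261

triangle: 2!·1!·3!/7! = 12/5040
(j±m)!: 2!·1!·2!·3!·2!·2! = 96
prefactor² = (2J+1)·Δ·N² = 8/7
  k=0: +1/(0!·2!·1!·2!·0!·1!) = 1/4
  k=1: −1/(1!·1!·0!·1!·1!·2!) = -1/2
Σ = -1/4  ⇒  CG² = 8/7·(-1/4)² = 1/14
CG = −√(1/14) = -0.267261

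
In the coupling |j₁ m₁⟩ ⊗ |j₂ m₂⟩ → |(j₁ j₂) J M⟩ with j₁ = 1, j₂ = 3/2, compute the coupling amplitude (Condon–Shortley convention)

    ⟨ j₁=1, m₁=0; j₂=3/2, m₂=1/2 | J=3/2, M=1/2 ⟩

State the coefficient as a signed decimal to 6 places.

triangle: 1!·1!·2!/5! = 2/120
(j±m)!: 1!·1!·2!·1!·2!·1! = 4
prefactor² = (2J+1)·Δ·N² = 4/15
  k=0: +1/(0!·1!·1!·2!·0!·0!) = 1/2
  k=1: −1/(1!·0!·0!·1!·1!·1!) = -1
Σ = -1/2  ⇒  CG² = 4/15·(-1/2)² = 1/15
CG = −√(1/15) = -0.258199

-0.258199  (= −√(1/15))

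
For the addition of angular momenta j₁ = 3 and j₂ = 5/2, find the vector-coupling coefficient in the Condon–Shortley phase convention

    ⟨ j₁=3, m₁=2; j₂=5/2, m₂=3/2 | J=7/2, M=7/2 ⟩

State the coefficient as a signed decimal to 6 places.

j₁+j₂−J=2  J+j₁−j₂=4  J−j₁+j₂=3  j₁+j₂+J+1=10
(j₁±m₁, j₂±m₂, J±M) = (5,1,4,1,7,0)
P² = 9216
sum k=1..1:
  [1] −1/144 = -1/144
S = -1/144
C² = P²·S² = 4/9 ; C = -0.666667

-0.666667  (= −√(4/9))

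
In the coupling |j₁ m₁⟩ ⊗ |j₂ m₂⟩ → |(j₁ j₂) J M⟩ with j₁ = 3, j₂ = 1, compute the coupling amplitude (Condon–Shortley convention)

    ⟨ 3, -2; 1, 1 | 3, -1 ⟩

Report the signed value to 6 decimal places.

√[7·1!5!1!/8! · 1!5!2!0!2!4!] = √(240)
  +(−1)^1/∏(1,0,4,1,1,0)! = -1/24  (running -1/24)
⟨..|..⟩ = √(240)·(-1/24) = -0.645497

-0.645497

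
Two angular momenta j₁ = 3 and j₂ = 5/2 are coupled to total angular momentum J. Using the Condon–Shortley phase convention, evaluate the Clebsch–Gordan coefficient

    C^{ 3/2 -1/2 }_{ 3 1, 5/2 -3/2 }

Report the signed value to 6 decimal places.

−√(7/30) = -0.483046

j₁+j₂−J=4  J+j₁−j₂=2  J−j₁+j₂=1  j₁+j₂+J+1=8
(j₁±m₁, j₂±m₂, J±M) = (4,2,1,4,1,2)
P² = 384/35
sum k=0..1:
  [0] +1/48 = 1/48
  [1] −1/6 = -1/6
S = -7/48
C² = P²·S² = 7/30 ; C = -0.483046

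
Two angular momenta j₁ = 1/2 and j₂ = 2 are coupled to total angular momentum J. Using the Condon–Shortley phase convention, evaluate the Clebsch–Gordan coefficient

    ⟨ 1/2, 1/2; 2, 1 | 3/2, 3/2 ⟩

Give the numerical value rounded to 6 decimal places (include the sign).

+0.447214  (= +√(1/5))

triangle: 1!*0!*3!/5! = 6/120
(j±m)!: 1!*0!*3!*1!*3!*0! = 36
prefactor² = (2J+1)*Δ*N² = 36/5
  k=0: +1/(0!*1!*0!*3!*0!*0!) = 1/6
Σ = 1/6  ⇒  CG² = 36/5*1/6² = 1/5
CG = +√(1/5) = +0.447214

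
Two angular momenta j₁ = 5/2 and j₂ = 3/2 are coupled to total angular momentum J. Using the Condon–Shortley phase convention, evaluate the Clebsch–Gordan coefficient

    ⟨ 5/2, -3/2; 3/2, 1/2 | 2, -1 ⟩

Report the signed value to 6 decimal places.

j₁+j₂−J=2  J+j₁−j₂=3  J−j₁+j₂=1  j₁+j₂+J+1=7
(j₁±m₁, j₂±m₂, J±M) = (1,4,2,1,1,3)
P² = 24/7
sum k=1..2:
  [1] −1/6 = -1/6
  [2] +1/4 = 1/4
S = 1/12
C² = P²·S² = 1/42 ; C = +0.154303

+0.154303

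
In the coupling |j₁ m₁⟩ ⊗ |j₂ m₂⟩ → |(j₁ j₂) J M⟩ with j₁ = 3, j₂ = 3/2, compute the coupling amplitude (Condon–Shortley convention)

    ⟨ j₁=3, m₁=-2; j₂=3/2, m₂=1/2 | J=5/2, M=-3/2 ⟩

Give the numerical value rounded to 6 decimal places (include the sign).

+0.267261

triangle: 2!×4!×1!/8! = 48/40320
(j±m)!: 1!×5!×2!×1!×1!×4! = 5760
prefactor² = (2J+1)×Δ×N² = 288/7
  k=1: −1/(1!×1!×4!×1!×0!×0!) = -1/24
  k=2: +1/(2!×0!×3!×0!×1!×1!) = 1/12
Σ = 1/24  ⇒  CG² = 288/7×1/24² = 1/14
CG = +√(1/14) = +0.267261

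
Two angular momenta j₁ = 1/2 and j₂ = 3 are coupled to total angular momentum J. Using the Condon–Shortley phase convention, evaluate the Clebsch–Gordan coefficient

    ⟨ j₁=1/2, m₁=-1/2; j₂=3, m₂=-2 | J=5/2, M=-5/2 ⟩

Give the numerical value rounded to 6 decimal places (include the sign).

−√(1/7) ≈ -0.377964

triangle: 1!·0!·5!/7! = 120/5040
(j±m)!: 0!·1!·1!·5!·0!·5! = 14400
prefactor² = (2J+1)·Δ·N² = 14400/7
  k=1: −1/(1!·0!·0!·0!·0!·5!) = -1/120
Σ = -1/120  ⇒  CG² = 14400/7·(-1/120)² = 1/7
CG = −√(1/7) = -0.377964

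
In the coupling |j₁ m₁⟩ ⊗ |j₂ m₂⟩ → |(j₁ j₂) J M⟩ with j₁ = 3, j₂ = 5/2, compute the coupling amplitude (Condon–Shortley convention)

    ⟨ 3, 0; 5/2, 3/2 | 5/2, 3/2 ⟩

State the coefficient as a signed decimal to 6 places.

triangle: 3!×3!×2!/9! = 72/362880
(j±m)!: 3!×3!×4!×1!×4!×1! = 20736
prefactor² = (2J+1)×Δ×N² = 864/35
  k=2: +1/(2!×1!×1!×2!×2!×0!) = 1/8
  k=3: −1/(3!×0!×0!×1!×3!×1!) = -1/36
Σ = 7/72  ⇒  CG² = 864/35×7/72² = 7/30
CG = +√(7/30) = +0.483046

+√(7/30) = +0.483046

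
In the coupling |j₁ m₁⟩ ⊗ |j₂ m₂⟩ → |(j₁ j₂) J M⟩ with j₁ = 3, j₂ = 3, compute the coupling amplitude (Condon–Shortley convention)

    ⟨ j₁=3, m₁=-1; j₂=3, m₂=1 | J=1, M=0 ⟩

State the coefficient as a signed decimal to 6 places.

−√(1/28) ≈ -0.188982

j₁+j₂−J=5  J+j₁−j₂=1  J−j₁+j₂=1  j₁+j₂+J+1=8
(j₁±m₁, j₂±m₂, J±M) = (2,4,4,2,1,1)
P² = 144/7
sum k=3..4:
  [3] −1/12 = -1/12
  [4] +1/24 = 1/24
S = -1/24
C² = P²·S² = 1/28 ; C = -0.188982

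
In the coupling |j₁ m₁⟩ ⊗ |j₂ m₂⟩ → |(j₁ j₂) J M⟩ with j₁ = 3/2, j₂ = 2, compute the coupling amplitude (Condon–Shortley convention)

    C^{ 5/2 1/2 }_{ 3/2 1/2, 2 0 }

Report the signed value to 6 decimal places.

+√(3/35) = +0.292770

j₁+j₂−J=1  J+j₁−j₂=2  J−j₁+j₂=3  j₁+j₂+J+1=7
(j₁±m₁, j₂±m₂, J±M) = (2,1,2,2,3,2)
P² = 48/35
sum k=0..1:
  [0] +1/2 = 1/2
  [1] −1/4 = -1/4
S = 1/4
C² = P²·S² = 3/35 ; C = +0.292770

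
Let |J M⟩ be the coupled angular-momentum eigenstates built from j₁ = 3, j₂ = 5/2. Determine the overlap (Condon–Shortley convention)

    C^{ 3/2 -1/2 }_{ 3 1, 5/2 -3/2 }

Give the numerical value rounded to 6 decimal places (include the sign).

-0.483046

triangle: 4!·2!·1!/8! = 48/40320
(j±m)!: 4!·2!·1!·4!·1!·2! = 2304
prefactor² = (2J+1)·Δ·N² = 384/35
  k=0: +1/(0!·4!·2!·1!·0!·0!) = 1/48
  k=1: −1/(1!·3!·1!·0!·1!·1!) = -1/6
Σ = -7/48  ⇒  CG² = 384/35·(-7/48)² = 7/30
CG = −√(7/30) = -0.483046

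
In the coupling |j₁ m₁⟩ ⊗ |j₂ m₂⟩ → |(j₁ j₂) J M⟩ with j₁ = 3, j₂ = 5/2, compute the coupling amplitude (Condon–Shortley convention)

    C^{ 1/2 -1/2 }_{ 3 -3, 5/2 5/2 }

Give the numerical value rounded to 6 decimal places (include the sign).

triangle: 5!×1!×0!/7! = 120/5040
(j±m)!: 0!×6!×5!×0!×0!×1! = 86400
prefactor² = (2J+1)×Δ×N² = 28800/7
  k=5: −1/(5!×0!×1!×0!×0!×0!) = -1/120
Σ = -1/120  ⇒  CG² = 28800/7×(-1/120)² = 2/7
CG = −√(2/7) = -0.534522

−√(2/7) ≈ -0.534522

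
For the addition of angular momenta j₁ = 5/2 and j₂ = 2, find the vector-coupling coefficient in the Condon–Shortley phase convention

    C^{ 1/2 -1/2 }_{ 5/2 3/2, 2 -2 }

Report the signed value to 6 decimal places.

√[2·4!1!0!/6! · 4!1!0!4!0!1!] = √(192/5)
  +(−1)^0/∏(0,4,1,0,0,0)! = 1/24  (running 1/24)
⟨..|..⟩ = √(192/5)·(1/24) = +0.258199

+√(1/15) ≈ +0.258199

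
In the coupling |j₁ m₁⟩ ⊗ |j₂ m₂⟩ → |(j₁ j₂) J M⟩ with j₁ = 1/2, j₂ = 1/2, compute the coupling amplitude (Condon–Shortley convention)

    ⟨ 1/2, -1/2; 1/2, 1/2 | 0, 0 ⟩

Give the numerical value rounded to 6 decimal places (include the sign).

j₁+j₂−J=1  J+j₁−j₂=0  J−j₁+j₂=0  j₁+j₂+J+1=2
(j₁±m₁, j₂±m₂, J±M) = (0,1,1,0,0,0)
P² = 1/2
sum k=1..1:
  [1] −1/1 = -1
S = -1
C² = P²·S² = 1/2 ; C = -0.707107

−√(1/2) ≈ -0.707107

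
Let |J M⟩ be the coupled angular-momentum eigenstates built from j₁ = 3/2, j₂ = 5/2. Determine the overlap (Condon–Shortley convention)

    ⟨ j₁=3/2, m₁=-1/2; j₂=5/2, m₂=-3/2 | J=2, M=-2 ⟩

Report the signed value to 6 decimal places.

triangle: 2!×1!×3!/7! = 12/5040
(j±m)!: 1!×2!×1!×4!×0!×4! = 1152
prefactor² = (2J+1)×Δ×N² = 96/7
  k=1: −1/(1!×1!×1!×0!×0!×3!) = -1/6
Σ = -1/6  ⇒  CG² = 96/7×(-1/6)² = 8/21
CG = −√(8/21) = -0.617213

-0.617213  (= −√(8/21))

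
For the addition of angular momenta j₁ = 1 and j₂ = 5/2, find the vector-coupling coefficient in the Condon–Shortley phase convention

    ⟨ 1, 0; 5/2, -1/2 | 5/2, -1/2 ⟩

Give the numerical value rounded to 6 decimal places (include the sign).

√[6·1!1!4!/7! · 1!1!2!3!2!3!] = √(144/35)
  +(−1)^0/∏(0,1,1,2,0,2)! = 1/4  (running 1/4)
  +(−1)^1/∏(1,0,0,1,1,3)! = -1/6  (running 1/12)
⟨..|..⟩ = √(144/35)·(1/12) = +0.169031

+√(1/35) = +0.169031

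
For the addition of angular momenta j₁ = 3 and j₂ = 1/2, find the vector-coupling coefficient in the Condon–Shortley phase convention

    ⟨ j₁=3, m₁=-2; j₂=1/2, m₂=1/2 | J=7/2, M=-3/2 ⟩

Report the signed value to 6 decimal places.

triangle: 0!·6!·1!/8! = 720/40320
(j±m)!: 1!·5!·1!·0!·2!·5! = 28800
prefactor² = (2J+1)·Δ·N² = 28800/7
  k=0: +1/(0!·0!·5!·1!·1!·0!) = 1/120
Σ = 1/120  ⇒  CG² = 28800/7·1/120² = 2/7
CG = +√(2/7) = +0.534522

+√(2/7) ≈ +0.534522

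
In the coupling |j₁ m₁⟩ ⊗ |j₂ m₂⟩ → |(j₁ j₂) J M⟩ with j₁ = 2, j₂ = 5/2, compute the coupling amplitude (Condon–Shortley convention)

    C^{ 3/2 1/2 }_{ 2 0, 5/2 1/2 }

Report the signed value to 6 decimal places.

+0.239046

j₁+j₂−J=3  J+j₁−j₂=1  J−j₁+j₂=2  j₁+j₂+J+1=7
(j₁±m₁, j₂±m₂, J±M) = (2,2,3,2,2,1)
P² = 32/35
sum k=1..2:
  [1] −1/4 = -1/4
  [2] +1/2 = 1/2
S = 1/4
C² = P²·S² = 2/35 ; C = +0.239046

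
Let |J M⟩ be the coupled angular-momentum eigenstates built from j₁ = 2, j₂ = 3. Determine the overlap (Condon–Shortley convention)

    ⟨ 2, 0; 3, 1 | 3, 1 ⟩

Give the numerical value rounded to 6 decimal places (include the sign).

-0.387298

√[7·2!2!4!/9! · 2!2!4!2!4!2!] = √(256/15)
  +(−1)^0/∏(0,2,2,4,0,0)! = 1/96  (running 1/96)
  +(−1)^1/∏(1,1,1,3,1,1)! = -1/6  (running -5/32)
  +(−1)^2/∏(2,0,0,2,2,2)! = 1/16  (running -3/32)
⟨..|..⟩ = √(256/15)·(-3/32) = -0.387298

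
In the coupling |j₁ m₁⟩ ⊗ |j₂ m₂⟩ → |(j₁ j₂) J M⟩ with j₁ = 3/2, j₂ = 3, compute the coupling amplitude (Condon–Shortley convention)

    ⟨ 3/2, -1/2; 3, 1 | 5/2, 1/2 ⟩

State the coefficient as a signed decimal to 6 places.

triangle: 2!·1!·4!/8! = 48/40320
(j±m)!: 1!·2!·4!·2!·3!·2! = 1152
prefactor² = (2J+1)·Δ·N² = 288/35
  k=1: −1/(1!·1!·1!·3!·0!·1!) = -1/6
  k=2: +1/(2!·0!·0!·2!·1!·2!) = 1/8
Σ = -1/24  ⇒  CG² = 288/35·(-1/24)² = 1/70
CG = −√(1/70) = -0.119523

−√(1/70) = -0.119523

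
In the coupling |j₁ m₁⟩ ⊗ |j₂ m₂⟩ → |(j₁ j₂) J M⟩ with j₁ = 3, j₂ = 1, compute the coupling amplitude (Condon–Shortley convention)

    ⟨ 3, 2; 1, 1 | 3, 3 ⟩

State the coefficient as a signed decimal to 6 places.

j₁+j₂−J=1  J+j₁−j₂=5  J−j₁+j₂=1  j₁+j₂+J+1=8
(j₁±m₁, j₂±m₂, J±M) = (5,1,2,0,6,0)
P² = 3600
sum k=1..1:
  [1] −1/120 = -1/120
S = -1/120
C² = P²·S² = 1/4 ; C = -0.500000

-0.500000  (= −√(1/4))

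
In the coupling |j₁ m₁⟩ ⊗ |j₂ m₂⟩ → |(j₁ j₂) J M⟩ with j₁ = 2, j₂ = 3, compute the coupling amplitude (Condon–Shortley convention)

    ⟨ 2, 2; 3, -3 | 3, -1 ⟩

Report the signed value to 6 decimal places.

+√(1/6) = +0.408248

triangle: 2!*2!*4!/9! = 96/362880
(j±m)!: 4!*0!*0!*6!*2!*4! = 829440
prefactor² = (2J+1)*Δ*N² = 1536
  k=0: +1/(0!*2!*0!*0!*2!*4!) = 1/96
Σ = 1/96  ⇒  CG² = 1536*1/96² = 1/6
CG = +√(1/6) = +0.408248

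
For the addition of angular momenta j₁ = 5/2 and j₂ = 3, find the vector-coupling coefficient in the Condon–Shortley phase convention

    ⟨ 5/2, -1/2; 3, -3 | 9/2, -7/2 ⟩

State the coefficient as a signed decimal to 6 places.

+√(16/33) = +0.696311

j₁+j₂−J=1  J+j₁−j₂=4  J−j₁+j₂=5  j₁+j₂+J+1=11
(j₁±m₁, j₂±m₂, J±M) = (2,3,0,6,1,8)
P² = 2764800/11
sum k=0..0:
  [0] +1/720 = 1/720
S = 1/720
C² = P²·S² = 16/33 ; C = +0.696311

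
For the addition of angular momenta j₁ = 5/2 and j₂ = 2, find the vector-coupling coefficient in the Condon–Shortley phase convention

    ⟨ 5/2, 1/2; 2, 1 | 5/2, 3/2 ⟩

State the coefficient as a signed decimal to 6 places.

√[6·2!3!2!/8! · 3!2!3!1!4!1!] = √(216/35)
  +(−1)^1/∏(1,1,1,2,2,0)! = -1/4  (running -1/4)
  +(−1)^2/∏(2,0,0,1,3,1)! = 1/12  (running -1/6)
⟨..|..⟩ = √(216/35)·(-1/6) = -0.414039

-0.414039  (= −√(6/35))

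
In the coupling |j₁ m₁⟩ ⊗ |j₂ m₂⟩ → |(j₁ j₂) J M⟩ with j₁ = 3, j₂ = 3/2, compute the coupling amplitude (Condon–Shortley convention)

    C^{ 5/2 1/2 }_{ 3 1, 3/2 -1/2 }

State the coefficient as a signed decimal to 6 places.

triangle: 2!*4!*1!/8! = 48/40320
(j±m)!: 4!*2!*1!*2!*3!*2! = 1152
prefactor² = (2J+1)*Δ*N² = 288/35
  k=0: +1/(0!*2!*2!*1!*2!*0!) = 1/8
  k=1: −1/(1!*1!*1!*0!*3!*1!) = -1/6
Σ = -1/24  ⇒  CG² = 288/35*(-1/24)² = 1/70
CG = −√(1/70) = -0.119523

−√(1/70) = -0.119523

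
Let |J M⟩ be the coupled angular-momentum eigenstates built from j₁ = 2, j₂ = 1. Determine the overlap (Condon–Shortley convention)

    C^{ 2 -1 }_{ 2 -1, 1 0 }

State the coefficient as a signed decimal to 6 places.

−√(1/6) ≈ -0.408248

j₁+j₂−J=1  J+j₁−j₂=3  J−j₁+j₂=1  j₁+j₂+J+1=6
(j₁±m₁, j₂±m₂, J±M) = (1,3,1,1,1,3)
P² = 3/2
sum k=0..1:
  [0] +1/6 = 1/6
  [1] −1/2 = -1/2
S = -1/3
C² = P²·S² = 1/6 ; C = -0.408248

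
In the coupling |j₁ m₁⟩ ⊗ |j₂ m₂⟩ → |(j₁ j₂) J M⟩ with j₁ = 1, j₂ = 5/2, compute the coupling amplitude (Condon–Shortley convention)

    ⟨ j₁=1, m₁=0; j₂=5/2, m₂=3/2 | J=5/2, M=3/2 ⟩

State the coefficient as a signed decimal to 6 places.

-0.507093

√[6·1!1!4!/7! · 1!1!4!1!4!1!] = √(576/35)
  +(−1)^0/∏(0,1,1,4,0,0)! = 1/24  (running 1/24)
  +(−1)^1/∏(1,0,0,3,1,1)! = -1/6  (running -1/8)
⟨..|..⟩ = √(576/35)·(-1/8) = -0.507093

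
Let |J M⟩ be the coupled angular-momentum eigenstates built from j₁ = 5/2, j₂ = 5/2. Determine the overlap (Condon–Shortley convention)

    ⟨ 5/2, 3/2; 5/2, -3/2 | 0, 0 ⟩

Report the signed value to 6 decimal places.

triangle: 5!·0!·0!/6! = 120/720
(j±m)!: 4!·1!·1!·4!·0!·0! = 576
prefactor² = (2J+1)·Δ·N² = 96
  k=1: −1/(1!·4!·0!·0!·0!·0!) = -1/24
Σ = -1/24  ⇒  CG² = 96·(-1/24)² = 1/6
CG = −√(1/6) = -0.408248

−√(1/6) = -0.408248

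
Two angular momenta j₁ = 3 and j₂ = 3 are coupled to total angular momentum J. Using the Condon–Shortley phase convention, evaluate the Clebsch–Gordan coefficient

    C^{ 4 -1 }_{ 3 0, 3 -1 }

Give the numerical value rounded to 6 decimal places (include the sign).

√[9·2!4!4!/11! · 3!3!2!4!3!5!] = √(124416/385)
  +(−1)^0/∏(0,2,3,2,1,2)! = 1/48  (running 1/48)
  +(−1)^1/∏(1,1,2,1,2,3)! = -1/24  (running -1/48)
  +(−1)^2/∏(2,0,1,0,3,4)! = 1/288  (running -5/288)
⟨..|..⟩ = √(124416/385)·(-5/288) = -0.312094

−√(15/154) ≈ -0.312094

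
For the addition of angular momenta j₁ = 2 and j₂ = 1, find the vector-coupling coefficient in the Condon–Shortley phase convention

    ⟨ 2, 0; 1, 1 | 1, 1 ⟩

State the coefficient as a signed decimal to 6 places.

√[3·2!2!0!/5! · 2!2!2!0!2!0!] = √(8/5)
  +(−1)^2/∏(2,0,0,0,2,0)! = 1/4  (running 1/4)
⟨..|..⟩ = √(8/5)·(1/4) = +0.316228

+√(1/10) ≈ +0.316228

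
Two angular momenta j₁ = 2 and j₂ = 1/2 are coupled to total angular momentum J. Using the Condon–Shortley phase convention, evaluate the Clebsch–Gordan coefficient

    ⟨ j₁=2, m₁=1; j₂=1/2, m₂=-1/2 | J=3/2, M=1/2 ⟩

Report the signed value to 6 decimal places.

+0.774597

j₁+j₂−J=1  J+j₁−j₂=3  J−j₁+j₂=0  j₁+j₂+J+1=5
(j₁±m₁, j₂±m₂, J±M) = (3,1,0,1,2,1)
P² = 12/5
sum k=0..0:
  [0] +1/2 = 1/2
S = 1/2
C² = P²·S² = 3/5 ; C = +0.774597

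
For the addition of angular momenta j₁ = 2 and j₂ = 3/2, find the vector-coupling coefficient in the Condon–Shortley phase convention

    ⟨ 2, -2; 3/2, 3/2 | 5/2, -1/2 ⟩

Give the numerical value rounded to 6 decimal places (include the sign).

triangle: 1!·3!·2!/7! = 12/5040
(j±m)!: 0!·4!·3!·0!·2!·3! = 1728
prefactor² = (2J+1)·Δ·N² = 864/35
  k=1: −1/(1!·0!·3!·2!·0!·0!) = -1/12
Σ = -1/12  ⇒  CG² = 864/35·(-1/12)² = 6/35
CG = −√(6/35) = -0.414039

-0.414039  (= −√(6/35))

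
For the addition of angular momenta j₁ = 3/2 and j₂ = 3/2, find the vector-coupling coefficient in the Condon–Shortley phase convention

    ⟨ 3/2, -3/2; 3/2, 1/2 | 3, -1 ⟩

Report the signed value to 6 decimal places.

+0.447214  (= +√(1/5))

√[7·0!3!3!/7! · 0!3!2!1!2!4!] = √(144/5)
  +(−1)^0/∏(0,0,3,2,0,1)! = 1/12  (running 1/12)
⟨..|..⟩ = √(144/5)·(1/12) = +0.447214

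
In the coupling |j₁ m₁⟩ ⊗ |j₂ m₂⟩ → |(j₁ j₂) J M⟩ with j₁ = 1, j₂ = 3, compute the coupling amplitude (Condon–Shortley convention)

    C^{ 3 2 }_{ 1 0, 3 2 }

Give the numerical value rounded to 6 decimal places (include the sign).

−√(1/3) ≈ -0.577350

triangle: 1!×1!×5!/8! = 120/40320
(j±m)!: 1!×1!×5!×1!×5!×1! = 14400
prefactor² = (2J+1)×Δ×N² = 300
  k=0: +1/(0!×1!×1!×5!×0!×0!) = 1/120
  k=1: −1/(1!×0!×0!×4!×1!×1!) = -1/24
Σ = -1/30  ⇒  CG² = 300×(-1/30)² = 1/3
CG = −√(1/3) = -0.577350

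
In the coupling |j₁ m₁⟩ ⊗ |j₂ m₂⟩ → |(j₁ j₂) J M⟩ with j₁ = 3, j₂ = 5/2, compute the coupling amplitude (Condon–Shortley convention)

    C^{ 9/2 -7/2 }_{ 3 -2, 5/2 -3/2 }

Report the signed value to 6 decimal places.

j₁+j₂−J=1  J+j₁−j₂=5  J−j₁+j₂=4  j₁+j₂+J+1=11
(j₁±m₁, j₂±m₂, J±M) = (1,5,1,4,1,8)
P² = 921600/11
sum k=0..1:
  [0] +1/720 = 1/720
  [1] −1/576 = -1/576
S = -1/2880
C² = P²·S² = 1/99 ; C = -0.100504

-0.100504  (= −√(1/99))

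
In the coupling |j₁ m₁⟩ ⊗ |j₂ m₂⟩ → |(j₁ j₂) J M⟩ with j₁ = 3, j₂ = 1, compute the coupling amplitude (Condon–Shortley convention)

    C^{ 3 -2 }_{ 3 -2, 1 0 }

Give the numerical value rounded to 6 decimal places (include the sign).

√[7·1!5!1!/8! · 1!5!1!1!1!5!] = √(300)
  +(−1)^0/∏(0,1,5,1,0,0)! = 1/120  (running 1/120)
  +(−1)^1/∏(1,0,4,0,1,1)! = -1/24  (running -1/30)
⟨..|..⟩ = √(300)·(-1/30) = -0.577350

−√(1/3) ≈ -0.577350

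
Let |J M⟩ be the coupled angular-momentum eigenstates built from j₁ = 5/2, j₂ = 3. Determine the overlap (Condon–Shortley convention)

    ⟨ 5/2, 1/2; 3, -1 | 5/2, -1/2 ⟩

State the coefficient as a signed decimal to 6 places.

−√(8/35) = -0.478091

j₁+j₂−J=3  J+j₁−j₂=2  J−j₁+j₂=3  j₁+j₂+J+1=9
(j₁±m₁, j₂±m₂, J±M) = (3,2,2,4,2,3)
P² = 288/35
sum k=0..2:
  [0] +1/24 = 1/24
  [1] −1/4 = -1/4
  [2] +1/24 = 1/24
S = -1/6
C² = P²·S² = 8/35 ; C = -0.478091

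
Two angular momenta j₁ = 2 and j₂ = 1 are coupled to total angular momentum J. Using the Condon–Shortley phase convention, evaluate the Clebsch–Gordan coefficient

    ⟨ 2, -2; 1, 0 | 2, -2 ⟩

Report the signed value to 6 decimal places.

−√(2/3) = -0.816497

√[5·1!3!1!/6! · 0!4!1!1!0!4!] = √(24)
  +(−1)^1/∏(1,0,3,0,0,1)! = -1/6  (running -1/6)
⟨..|..⟩ = √(24)·(-1/6) = -0.816497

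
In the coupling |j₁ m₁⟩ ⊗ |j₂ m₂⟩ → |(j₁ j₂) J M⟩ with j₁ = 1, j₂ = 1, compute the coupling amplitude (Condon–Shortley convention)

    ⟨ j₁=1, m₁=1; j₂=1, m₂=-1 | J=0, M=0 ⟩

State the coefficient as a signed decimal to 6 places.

j₁+j₂−J=2  J+j₁−j₂=0  J−j₁+j₂=0  j₁+j₂+J+1=3
(j₁±m₁, j₂±m₂, J±M) = (2,0,0,2,0,0)
P² = 4/3
sum k=0..0:
  [0] +1/2 = 1/2
S = 1/2
C² = P²·S² = 1/3 ; C = +0.577350

+0.577350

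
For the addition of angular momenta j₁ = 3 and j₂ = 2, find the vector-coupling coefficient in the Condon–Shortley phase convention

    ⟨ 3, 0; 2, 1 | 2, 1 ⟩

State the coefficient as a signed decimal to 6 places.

+0.534522  (= +√(2/7))

j₁+j₂−J=3  J+j₁−j₂=3  J−j₁+j₂=1  j₁+j₂+J+1=8
(j₁±m₁, j₂±m₂, J±M) = (3,3,3,1,3,1)
P² = 81/14
sum k=2..3:
  [2] +1/4 = 1/4
  [3] −1/36 = -1/36
S = 2/9
C² = P²·S² = 2/7 ; C = +0.534522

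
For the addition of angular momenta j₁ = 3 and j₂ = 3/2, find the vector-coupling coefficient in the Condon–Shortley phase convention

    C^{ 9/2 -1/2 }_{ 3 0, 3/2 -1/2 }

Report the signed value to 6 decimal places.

+√(10/21) ≈ +0.690066

√[10·0!6!3!/10! · 3!3!1!2!4!5!] = √(17280/7)
  +(−1)^0/∏(0,0,3,1,3,2)! = 1/72  (running 1/72)
⟨..|..⟩ = √(17280/7)·(1/72) = +0.690066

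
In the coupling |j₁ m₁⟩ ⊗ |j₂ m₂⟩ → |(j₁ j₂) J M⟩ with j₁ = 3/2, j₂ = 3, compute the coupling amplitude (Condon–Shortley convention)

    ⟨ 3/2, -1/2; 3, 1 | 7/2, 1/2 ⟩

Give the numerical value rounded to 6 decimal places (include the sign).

triangle: 1!×2!×5!/9! = 240/362880
(j±m)!: 1!×2!×4!×2!×4!×3! = 13824
prefactor² = (2J+1)×Δ×N² = 512/7
  k=0: +1/(0!×1!×2!×4!×0!×1!) = 1/48
  k=1: −1/(1!×0!×1!×3!×1!×2!) = -1/12
Σ = -1/16  ⇒  CG² = 512/7×(-1/16)² = 2/7
CG = −√(2/7) = -0.534522

-0.534522  (= −√(2/7))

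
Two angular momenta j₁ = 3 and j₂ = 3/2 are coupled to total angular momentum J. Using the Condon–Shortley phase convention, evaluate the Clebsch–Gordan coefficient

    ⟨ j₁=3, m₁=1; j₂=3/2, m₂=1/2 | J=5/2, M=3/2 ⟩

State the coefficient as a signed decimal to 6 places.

√[6·2!4!1!/8! · 4!2!2!1!4!1!] = √(576/35)
  +(−1)^1/∏(1,1,1,1,3,0)! = -1/6  (running -1/6)
  +(−1)^2/∏(2,0,0,0,4,1)! = 1/48  (running -7/48)
⟨..|..⟩ = √(576/35)·(-7/48) = -0.591608

−√(7/20) = -0.591608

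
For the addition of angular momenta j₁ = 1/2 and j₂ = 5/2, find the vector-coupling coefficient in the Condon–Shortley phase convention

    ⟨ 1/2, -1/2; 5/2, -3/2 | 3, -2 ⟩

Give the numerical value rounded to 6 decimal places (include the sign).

+0.912871  (= +√(5/6))

√[7·0!1!5!/7! · 0!1!1!4!1!5!] = √(480)
  +(−1)^0/∏(0,0,1,1,0,4)! = 1/24  (running 1/24)
⟨..|..⟩ = √(480)·(1/24) = +0.912871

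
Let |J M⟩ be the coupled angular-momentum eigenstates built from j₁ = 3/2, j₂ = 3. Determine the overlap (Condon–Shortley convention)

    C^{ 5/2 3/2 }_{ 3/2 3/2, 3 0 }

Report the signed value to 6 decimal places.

+0.507093

j₁+j₂−J=2  J+j₁−j₂=1  J−j₁+j₂=4  j₁+j₂+J+1=8
(j₁±m₁, j₂±m₂, J±M) = (3,0,3,3,4,1)
P² = 1296/35
sum k=0..0:
  [0] +1/12 = 1/12
S = 1/12
C² = P²·S² = 9/35 ; C = +0.507093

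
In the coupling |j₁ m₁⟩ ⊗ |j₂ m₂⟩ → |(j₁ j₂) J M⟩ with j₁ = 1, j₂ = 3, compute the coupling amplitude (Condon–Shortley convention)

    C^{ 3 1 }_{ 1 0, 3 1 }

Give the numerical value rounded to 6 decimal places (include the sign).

triangle: 1!*1!*5!/8! = 120/40320
(j±m)!: 1!*1!*4!*2!*4!*2! = 2304
prefactor² = (2J+1)*Δ*N² = 48
  k=0: +1/(0!*1!*1!*4!*0!*1!) = 1/24
  k=1: −1/(1!*0!*0!*3!*1!*2!) = -1/12
Σ = -1/24  ⇒  CG² = 48*(-1/24)² = 1/12
CG = −√(1/12) = -0.288675

−√(1/12) ≈ -0.288675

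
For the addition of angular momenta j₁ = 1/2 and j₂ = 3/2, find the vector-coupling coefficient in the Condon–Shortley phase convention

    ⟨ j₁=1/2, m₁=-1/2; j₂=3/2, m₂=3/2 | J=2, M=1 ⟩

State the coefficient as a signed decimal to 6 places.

+√(1/4) ≈ +0.500000

√[5·0!1!3!/5! · 0!1!3!0!3!1!] = √(9)
  +(−1)^0/∏(0,0,1,3,0,0)! = 1/6  (running 1/6)
⟨..|..⟩ = √(9)·(1/6) = +0.500000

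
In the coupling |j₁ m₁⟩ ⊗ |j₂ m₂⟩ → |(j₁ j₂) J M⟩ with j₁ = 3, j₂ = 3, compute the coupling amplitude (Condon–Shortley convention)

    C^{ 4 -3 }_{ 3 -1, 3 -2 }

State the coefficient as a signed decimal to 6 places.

-0.301511

√[9·2!4!4!/11! · 2!4!1!5!1!7!] = √(82944/11)
  +(−1)^0/∏(0,2,4,1,0,3)! = 1/288  (running 1/288)
  +(−1)^1/∏(1,1,3,0,1,4)! = -1/144  (running -1/288)
⟨..|..⟩ = √(82944/11)·(-1/288) = -0.301511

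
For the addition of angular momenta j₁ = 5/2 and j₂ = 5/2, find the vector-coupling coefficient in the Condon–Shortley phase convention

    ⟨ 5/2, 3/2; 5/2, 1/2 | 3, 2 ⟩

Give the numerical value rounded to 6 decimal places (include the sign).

j₁+j₂−J=2  J+j₁−j₂=3  J−j₁+j₂=3  j₁+j₂+J+1=9
(j₁±m₁, j₂±m₂, J±M) = (4,1,3,2,5,1)
P² = 48
sum k=0..1:
  [0] +1/24 = 1/24
  [1] −1/12 = -1/12
S = -1/24
C² = P²·S² = 1/12 ; C = -0.288675

-0.288675  (= −√(1/12))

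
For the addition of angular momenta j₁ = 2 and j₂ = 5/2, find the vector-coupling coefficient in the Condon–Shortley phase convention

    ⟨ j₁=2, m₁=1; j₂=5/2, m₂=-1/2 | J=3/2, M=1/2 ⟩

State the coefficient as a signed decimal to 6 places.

j₁+j₂−J=3  J+j₁−j₂=1  J−j₁+j₂=2  j₁+j₂+J+1=7
(j₁±m₁, j₂±m₂, J±M) = (3,1,2,3,2,1)
P² = 48/35
sum k=0..1:
  [0] +1/12 = 1/12
  [1] −1/2 = -1/2
S = -5/12
C² = P²·S² = 5/21 ; C = -0.487950

-0.487950  (= −√(5/21))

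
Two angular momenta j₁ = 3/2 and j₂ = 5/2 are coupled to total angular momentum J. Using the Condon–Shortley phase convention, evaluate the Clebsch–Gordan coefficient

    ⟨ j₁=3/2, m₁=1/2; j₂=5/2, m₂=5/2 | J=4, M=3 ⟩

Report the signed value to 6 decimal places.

j₁+j₂−J=0  J+j₁−j₂=3  J−j₁+j₂=5  j₁+j₂+J+1=9
(j₁±m₁, j₂±m₂, J±M) = (2,1,5,0,7,1)
P² = 21600
sum k=0..0:
  [0] +1/240 = 1/240
S = 1/240
C² = P²·S² = 3/8 ; C = +0.612372

+0.612372  (= +√(3/8))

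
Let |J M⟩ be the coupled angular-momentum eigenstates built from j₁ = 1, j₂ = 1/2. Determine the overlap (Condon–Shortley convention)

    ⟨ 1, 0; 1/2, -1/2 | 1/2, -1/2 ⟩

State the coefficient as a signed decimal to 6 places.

triangle: 1!*1!*0!/3! = 1/6
(j±m)!: 1!*1!*0!*1!*0!*1! = 1
prefactor² = (2J+1)*Δ*N² = 1/3
  k=0: +1/(0!*1!*1!*0!*0!*0!) = 1
Σ = 1  ⇒  CG² = 1/3*1² = 1/3
CG = +√(1/3) = +0.577350

+0.577350  (= +√(1/3))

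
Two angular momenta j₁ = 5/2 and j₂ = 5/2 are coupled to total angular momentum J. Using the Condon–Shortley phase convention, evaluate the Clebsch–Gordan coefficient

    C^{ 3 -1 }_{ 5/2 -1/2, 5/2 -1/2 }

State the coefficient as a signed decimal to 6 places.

−√(4/15) = -0.516398

j₁+j₂−J=2  J+j₁−j₂=3  J−j₁+j₂=3  j₁+j₂+J+1=9
(j₁±m₁, j₂±m₂, J±M) = (2,3,2,3,2,4)
P² = 48/5
sum k=0..2:
  [0] +1/24 = 1/24
  [1] −1/4 = -1/4
  [2] +1/24 = 1/24
S = -1/6
C² = P²·S² = 4/15 ; C = -0.516398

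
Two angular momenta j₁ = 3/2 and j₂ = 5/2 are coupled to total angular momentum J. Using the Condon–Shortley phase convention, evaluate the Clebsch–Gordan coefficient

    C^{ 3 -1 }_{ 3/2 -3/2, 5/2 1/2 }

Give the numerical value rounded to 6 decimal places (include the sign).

−√(9/20) = -0.670820

√[7·1!2!4!/8! · 0!3!3!2!2!4!] = √(144/5)
  +(−1)^1/∏(1,0,2,2,0,2)! = -1/8  (running -1/8)
⟨..|..⟩ = √(144/5)·(-1/8) = -0.670820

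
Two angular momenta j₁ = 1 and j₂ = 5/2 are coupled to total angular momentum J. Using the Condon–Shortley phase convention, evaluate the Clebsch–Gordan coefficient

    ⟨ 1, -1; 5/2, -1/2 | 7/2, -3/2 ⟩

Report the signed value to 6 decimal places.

+0.690066

√[8·0!2!5!/8! · 0!2!2!3!2!5!] = √(1920/7)
  +(−1)^0/∏(0,0,2,2,0,3)! = 1/24  (running 1/24)
⟨..|..⟩ = √(1920/7)·(1/24) = +0.690066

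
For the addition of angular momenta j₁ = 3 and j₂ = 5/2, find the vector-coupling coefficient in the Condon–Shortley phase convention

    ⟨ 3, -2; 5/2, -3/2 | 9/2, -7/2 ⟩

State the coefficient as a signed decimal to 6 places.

j₁+j₂−J=1  J+j₁−j₂=5  J−j₁+j₂=4  j₁+j₂+J+1=11
(j₁±m₁, j₂±m₂, J±M) = (1,5,1,4,1,8)
P² = 921600/11
sum k=0..1:
  [0] +1/720 = 1/720
  [1] −1/576 = -1/576
S = -1/2880
C² = P²·S² = 1/99 ; C = -0.100504

-0.100504  (= −√(1/99))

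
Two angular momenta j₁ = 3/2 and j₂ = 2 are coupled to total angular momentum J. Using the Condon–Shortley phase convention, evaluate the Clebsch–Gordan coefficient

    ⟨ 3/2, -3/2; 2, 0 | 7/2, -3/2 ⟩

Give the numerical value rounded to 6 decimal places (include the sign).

+0.534522

j₁+j₂−J=0  J+j₁−j₂=3  J−j₁+j₂=4  j₁+j₂+J+1=8
(j₁±m₁, j₂±m₂, J±M) = (0,3,2,2,2,5)
P² = 1152/7
sum k=0..0:
  [0] +1/24 = 1/24
S = 1/24
C² = P²·S² = 2/7 ; C = +0.534522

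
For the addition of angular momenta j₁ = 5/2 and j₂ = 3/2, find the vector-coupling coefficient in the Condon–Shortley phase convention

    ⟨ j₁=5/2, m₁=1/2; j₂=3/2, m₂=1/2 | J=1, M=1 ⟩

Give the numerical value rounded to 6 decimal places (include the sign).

j₁+j₂−J=3  J+j₁−j₂=2  J−j₁+j₂=0  j₁+j₂+J+1=6
(j₁±m₁, j₂±m₂, J±M) = (3,2,2,1,2,0)
P² = 12/5
sum k=2..2:
  [2] +1/4 = 1/4
S = 1/4
C² = P²·S² = 3/20 ; C = +0.387298

+√(3/20) ≈ +0.387298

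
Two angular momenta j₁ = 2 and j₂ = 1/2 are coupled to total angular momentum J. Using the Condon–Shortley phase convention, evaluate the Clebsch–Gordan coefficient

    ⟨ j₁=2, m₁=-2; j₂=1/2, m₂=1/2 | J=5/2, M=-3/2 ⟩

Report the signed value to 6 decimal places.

+√(1/5) = +0.447214

triangle: 0!×4!×1!/6! = 24/720
(j±m)!: 0!×4!×1!×0!×1!×4! = 576
prefactor² = (2J+1)×Δ×N² = 576/5
  k=0: +1/(0!×0!×4!×1!×0!×0!) = 1/24
Σ = 1/24  ⇒  CG² = 576/5×1/24² = 1/5
CG = +√(1/5) = +0.447214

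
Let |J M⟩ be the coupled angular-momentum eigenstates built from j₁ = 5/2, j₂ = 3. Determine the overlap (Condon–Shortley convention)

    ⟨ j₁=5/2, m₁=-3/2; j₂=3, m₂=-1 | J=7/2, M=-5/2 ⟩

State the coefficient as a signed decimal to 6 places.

j₁+j₂−J=2  J+j₁−j₂=3  J−j₁+j₂=4  j₁+j₂+J+1=10
(j₁±m₁, j₂±m₂, J±M) = (1,4,2,4,1,6)
P² = 18432/35
sum k=1..2:
  [1] −1/36 = -1/36
  [2] +1/96 = 1/96
S = -5/288
C² = P²·S² = 10/63 ; C = -0.398410

−√(10/63) ≈ -0.398410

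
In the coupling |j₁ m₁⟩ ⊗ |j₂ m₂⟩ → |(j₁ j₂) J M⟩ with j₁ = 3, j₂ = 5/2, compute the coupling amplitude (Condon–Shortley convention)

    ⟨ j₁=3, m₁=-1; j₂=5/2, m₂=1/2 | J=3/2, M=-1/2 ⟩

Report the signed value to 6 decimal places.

-0.097590

j₁+j₂−J=4  J+j₁−j₂=2  J−j₁+j₂=1  j₁+j₂+J+1=8
(j₁±m₁, j₂±m₂, J±M) = (2,4,3,2,1,2)
P² = 192/35
sum k=2..3:
  [2] +1/8 = 1/8
  [3] −1/6 = -1/6
S = -1/24
C² = P²·S² = 1/105 ; C = -0.097590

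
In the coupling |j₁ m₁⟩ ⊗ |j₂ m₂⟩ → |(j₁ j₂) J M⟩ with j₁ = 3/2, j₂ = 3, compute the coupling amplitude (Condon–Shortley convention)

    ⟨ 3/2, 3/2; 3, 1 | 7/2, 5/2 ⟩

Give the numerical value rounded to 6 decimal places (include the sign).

+0.690066  (= +√(10/21))

j₁+j₂−J=1  J+j₁−j₂=2  J−j₁+j₂=5  j₁+j₂+J+1=9
(j₁±m₁, j₂±m₂, J±M) = (3,0,4,2,6,1)
P² = 7680/7
sum k=0..0:
  [0] +1/48 = 1/48
S = 1/48
C² = P²·S² = 10/21 ; C = +0.690066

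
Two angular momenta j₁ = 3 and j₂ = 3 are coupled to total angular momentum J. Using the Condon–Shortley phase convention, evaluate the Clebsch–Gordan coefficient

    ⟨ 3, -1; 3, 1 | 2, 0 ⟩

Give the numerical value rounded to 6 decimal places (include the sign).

j₁+j₂−J=4  J+j₁−j₂=2  J−j₁+j₂=2  j₁+j₂+J+1=9
(j₁±m₁, j₂±m₂, J±M) = (2,4,4,2,2,2)
P² = 256/21
sum k=2..4:
  [2] +1/16 = 1/16
  [3] −1/6 = -1/6
  [4] +1/96 = 1/96
S = -3/32
C² = P²·S² = 3/28 ; C = -0.327327

−√(3/28) ≈ -0.327327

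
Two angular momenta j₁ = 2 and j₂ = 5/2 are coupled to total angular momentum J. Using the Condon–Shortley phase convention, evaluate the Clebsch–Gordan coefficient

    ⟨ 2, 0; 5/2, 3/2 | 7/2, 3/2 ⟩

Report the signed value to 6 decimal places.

-0.534522  (= −√(2/7))

j₁+j₂−J=1  J+j₁−j₂=3  J−j₁+j₂=4  j₁+j₂+J+1=9
(j₁±m₁, j₂±m₂, J±M) = (2,2,4,1,5,2)
P² = 512/7
sum k=0..1:
  [0] +1/48 = 1/48
  [1] −1/12 = -1/12
S = -1/16
C² = P²·S² = 2/7 ; C = -0.534522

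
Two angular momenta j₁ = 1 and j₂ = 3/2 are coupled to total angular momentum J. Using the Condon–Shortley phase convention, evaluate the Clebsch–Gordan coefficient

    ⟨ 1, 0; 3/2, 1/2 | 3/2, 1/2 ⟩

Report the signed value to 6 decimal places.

triangle: 1!*1!*2!/5! = 2/120
(j±m)!: 1!*1!*2!*1!*2!*1! = 4
prefactor² = (2J+1)*Δ*N² = 4/15
  k=0: +1/(0!*1!*1!*2!*0!*0!) = 1/2
  k=1: −1/(1!*0!*0!*1!*1!*1!) = -1
Σ = -1/2  ⇒  CG² = 4/15*(-1/2)² = 1/15
CG = −√(1/15) = -0.258199

-0.258199  (= −√(1/15))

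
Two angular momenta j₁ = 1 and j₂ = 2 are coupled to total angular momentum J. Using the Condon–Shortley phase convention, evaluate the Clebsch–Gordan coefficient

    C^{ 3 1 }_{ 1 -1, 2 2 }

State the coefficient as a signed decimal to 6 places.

√[7·0!2!4!/7! · 0!2!4!0!4!2!] = √(768/5)
  +(−1)^0/∏(0,0,2,4,0,0)! = 1/48  (running 1/48)
⟨..|..⟩ = √(768/5)·(1/48) = +0.258199

+√(1/15) = +0.258199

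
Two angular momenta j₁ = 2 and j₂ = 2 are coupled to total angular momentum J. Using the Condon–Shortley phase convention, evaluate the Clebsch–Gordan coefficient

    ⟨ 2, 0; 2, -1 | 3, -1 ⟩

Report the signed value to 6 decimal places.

+0.447214  (= +√(1/5))

√[7·1!3!3!/8! · 2!2!1!3!2!4!] = √(36/5)
  +(−1)^0/∏(0,1,2,1,1,2)! = 1/4  (running 1/4)
  +(−1)^1/∏(1,0,1,0,2,3)! = -1/12  (running 1/6)
⟨..|..⟩ = √(36/5)·(1/6) = +0.447214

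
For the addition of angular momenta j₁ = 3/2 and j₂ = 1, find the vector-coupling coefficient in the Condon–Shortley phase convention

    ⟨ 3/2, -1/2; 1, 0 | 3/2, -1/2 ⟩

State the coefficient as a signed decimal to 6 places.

−√(1/15) = -0.258199

triangle: 1!×2!×1!/5! = 2/120
(j±m)!: 1!×2!×1!×1!×1!×2! = 4
prefactor² = (2J+1)×Δ×N² = 4/15
  k=0: +1/(0!×1!×2!×1!×0!×0!) = 1/2
  k=1: −1/(1!×0!×1!×0!×1!×1!) = -1
Σ = -1/2  ⇒  CG² = 4/15×(-1/2)² = 1/15
CG = −√(1/15) = -0.258199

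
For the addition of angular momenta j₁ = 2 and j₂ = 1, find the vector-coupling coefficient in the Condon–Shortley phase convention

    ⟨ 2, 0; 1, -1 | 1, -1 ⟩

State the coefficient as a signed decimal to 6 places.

+√(1/10) ≈ +0.316228

√[3·2!2!0!/5! · 2!2!0!2!0!2!] = √(8/5)
  +(−1)^0/∏(0,2,2,0,0,0)! = 1/4  (running 1/4)
⟨..|..⟩ = √(8/5)·(1/4) = +0.316228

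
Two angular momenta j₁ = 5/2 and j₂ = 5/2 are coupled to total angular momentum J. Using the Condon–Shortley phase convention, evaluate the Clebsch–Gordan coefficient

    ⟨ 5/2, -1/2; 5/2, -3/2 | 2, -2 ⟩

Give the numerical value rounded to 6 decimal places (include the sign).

triangle: 3!×2!×2!/8! = 24/40320
(j±m)!: 2!×3!×1!×4!×0!×4! = 6912
prefactor² = (2J+1)×Δ×N² = 144/7
  k=1: −1/(1!×2!×2!×0!×0!×2!) = -1/8
Σ = -1/8  ⇒  CG² = 144/7×(-1/8)² = 9/28
CG = −√(9/28) = -0.566947

−√(9/28) ≈ -0.566947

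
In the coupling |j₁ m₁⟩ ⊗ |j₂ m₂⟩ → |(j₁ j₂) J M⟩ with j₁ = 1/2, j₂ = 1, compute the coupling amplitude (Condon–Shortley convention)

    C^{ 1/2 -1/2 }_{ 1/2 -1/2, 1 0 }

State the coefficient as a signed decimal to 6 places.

j₁+j₂−J=1  J+j₁−j₂=0  J−j₁+j₂=1  j₁+j₂+J+1=3
(j₁±m₁, j₂±m₂, J±M) = (0,1,1,1,0,1)
P² = 1/3
sum k=1..1:
  [1] −1/1 = -1
S = -1
C² = P²·S² = 1/3 ; C = -0.577350

−√(1/3) ≈ -0.577350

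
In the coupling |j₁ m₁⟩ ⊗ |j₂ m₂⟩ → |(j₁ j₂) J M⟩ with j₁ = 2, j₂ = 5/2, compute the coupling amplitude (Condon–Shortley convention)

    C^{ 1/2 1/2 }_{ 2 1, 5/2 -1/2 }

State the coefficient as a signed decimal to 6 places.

triangle: 4!·0!·1!/6! = 24/720
(j±m)!: 3!·1!·2!·3!·1!·0! = 72
prefactor² = (2J+1)·Δ·N² = 24/5
  k=1: −1/(1!·3!·0!·1!·0!·0!) = -1/6
Σ = -1/6  ⇒  CG² = 24/5·(-1/6)² = 2/15
CG = −√(2/15) = -0.365148

-0.365148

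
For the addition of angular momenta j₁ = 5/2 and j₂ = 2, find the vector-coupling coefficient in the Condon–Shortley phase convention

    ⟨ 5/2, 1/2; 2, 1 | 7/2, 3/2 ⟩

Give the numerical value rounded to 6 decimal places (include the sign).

−√(2/21) ≈ -0.308607

j₁+j₂−J=1  J+j₁−j₂=4  J−j₁+j₂=3  j₁+j₂+J+1=9
(j₁±m₁, j₂±m₂, J±M) = (3,2,3,1,5,2)
P² = 384/7
sum k=0..1:
  [0] +1/24 = 1/24
  [1] −1/12 = -1/12
S = -1/24
C² = P²·S² = 2/21 ; C = -0.308607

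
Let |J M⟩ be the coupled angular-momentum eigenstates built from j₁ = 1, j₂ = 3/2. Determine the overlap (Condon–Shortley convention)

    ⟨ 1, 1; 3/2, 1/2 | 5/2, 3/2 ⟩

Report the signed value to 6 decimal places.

+√(3/5) ≈ +0.774597

triangle: 0!×2!×3!/6! = 12/720
(j±m)!: 2!×0!×2!×1!×4!×1! = 96
prefactor² = (2J+1)×Δ×N² = 48/5
  k=0: +1/(0!×0!×0!×2!×2!×1!) = 1/4
Σ = 1/4  ⇒  CG² = 48/5×1/4² = 3/5
CG = +√(3/5) = +0.774597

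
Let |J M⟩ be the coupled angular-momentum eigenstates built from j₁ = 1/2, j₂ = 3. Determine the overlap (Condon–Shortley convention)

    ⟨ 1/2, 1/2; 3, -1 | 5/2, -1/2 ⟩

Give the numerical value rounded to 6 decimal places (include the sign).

+√(4/7) = +0.755929

j₁+j₂−J=1  J+j₁−j₂=0  J−j₁+j₂=5  j₁+j₂+J+1=7
(j₁±m₁, j₂±m₂, J±M) = (1,0,2,4,2,3)
P² = 576/7
sum k=0..0:
  [0] +1/12 = 1/12
S = 1/12
C² = P²·S² = 4/7 ; C = +0.755929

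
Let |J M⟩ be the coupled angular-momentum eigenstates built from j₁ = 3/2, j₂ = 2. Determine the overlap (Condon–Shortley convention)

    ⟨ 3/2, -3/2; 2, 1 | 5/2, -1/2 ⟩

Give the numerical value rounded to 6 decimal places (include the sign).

j₁+j₂−J=1  J+j₁−j₂=2  J−j₁+j₂=3  j₁+j₂+J+1=7
(j₁±m₁, j₂±m₂, J±M) = (0,3,3,1,2,3)
P² = 216/35
sum k=1..1:
  [1] −1/4 = -1/4
S = -1/4
C² = P²·S² = 27/70 ; C = -0.621059

-0.621059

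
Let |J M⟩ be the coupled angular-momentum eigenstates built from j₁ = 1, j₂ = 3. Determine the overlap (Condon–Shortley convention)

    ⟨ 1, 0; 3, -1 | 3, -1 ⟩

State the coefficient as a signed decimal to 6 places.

+0.288675

triangle: 1!·1!·5!/8! = 120/40320
(j±m)!: 1!·1!·2!·4!·2!·4! = 2304
prefactor² = (2J+1)·Δ·N² = 48
  k=0: +1/(0!·1!·1!·2!·0!·3!) = 1/12
  k=1: −1/(1!·0!·0!·1!·1!·4!) = -1/24
Σ = 1/24  ⇒  CG² = 48·1/24² = 1/12
CG = +√(1/12) = +0.288675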